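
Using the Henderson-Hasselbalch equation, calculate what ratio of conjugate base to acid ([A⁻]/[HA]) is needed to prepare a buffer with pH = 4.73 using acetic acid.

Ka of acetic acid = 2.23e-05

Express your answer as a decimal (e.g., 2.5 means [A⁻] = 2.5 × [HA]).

pKa = -log(2.23e-05) = 4.6517. pH = pKa + log([A⁻]/[HA]), so log([A⁻]/[HA]) = pH − pKa = 4.73 − 4.6517 = 0.0783. [A⁻]/[HA] = 10^(0.0783) = 1.20

[A⁻]/[HA] = 1.20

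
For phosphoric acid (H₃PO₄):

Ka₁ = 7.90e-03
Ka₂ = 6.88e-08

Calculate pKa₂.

pKa₂ = -log(Ka₂) = -log(6.88e-08) = 7.16.

pK_{a2} = 7.16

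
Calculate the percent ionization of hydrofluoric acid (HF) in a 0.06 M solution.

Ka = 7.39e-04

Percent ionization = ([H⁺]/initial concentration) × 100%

Using Ka equilibrium: x² + Ka×x - Ka×C = 0. Solving: [H⁺] = 6.2996e-03. Percent = (6.2996e-03/0.06) × 100

Percent ionization = 10.5%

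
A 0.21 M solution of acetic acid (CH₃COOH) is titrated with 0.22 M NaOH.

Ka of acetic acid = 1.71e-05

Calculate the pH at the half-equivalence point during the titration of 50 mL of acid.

At half-equivalence [HA] = [A⁻], so Henderson-Hasselbalch gives pH = pKa = -log(1.71e-05) = 4.77.

pH = pKa = 4.77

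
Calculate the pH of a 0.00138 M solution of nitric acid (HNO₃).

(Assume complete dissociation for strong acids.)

[H⁺] = 0.00138 M for strong acid. pH = -log[H⁺] = -log(0.00138)

pH = 2.86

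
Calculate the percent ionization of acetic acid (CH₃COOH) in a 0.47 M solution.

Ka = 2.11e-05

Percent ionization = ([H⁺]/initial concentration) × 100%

Using Ka equilibrium: x² + Ka×x - Ka×C = 0. Solving: [H⁺] = 3.1386e-03. Percent = (3.1386e-03/0.47) × 100

Percent ionization = 0.668%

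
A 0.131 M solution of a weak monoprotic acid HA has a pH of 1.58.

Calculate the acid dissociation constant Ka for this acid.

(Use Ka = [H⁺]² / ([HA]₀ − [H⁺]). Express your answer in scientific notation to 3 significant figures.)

[H⁺] = 10^(−pH) = 10^(−1.58) = 2.630e-02 M. For HA ⇌ H⁺ + A⁻, Ka = [H⁺][A⁻]/[HA] = [H⁺]² / ([HA]₀ − [H⁺]) = (2.630e-02)² / (0.131 − 2.630e-02) = 6.61e-03.

K_a = 6.61e-03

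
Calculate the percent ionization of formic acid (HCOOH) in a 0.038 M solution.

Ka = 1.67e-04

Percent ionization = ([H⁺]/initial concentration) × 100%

Using Ka equilibrium: x² + Ka×x - Ka×C = 0. Solving: [H⁺] = 2.4370e-03. Percent = (2.4370e-03/0.038) × 100

Percent ionization = 6.41%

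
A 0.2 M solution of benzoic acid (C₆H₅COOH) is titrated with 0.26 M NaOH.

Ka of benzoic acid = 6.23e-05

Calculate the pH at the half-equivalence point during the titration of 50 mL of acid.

At half-equivalence [HA] = [A⁻], so Henderson-Hasselbalch gives pH = pKa = -log(6.23e-05) = 4.21.

pH = pKa = 4.21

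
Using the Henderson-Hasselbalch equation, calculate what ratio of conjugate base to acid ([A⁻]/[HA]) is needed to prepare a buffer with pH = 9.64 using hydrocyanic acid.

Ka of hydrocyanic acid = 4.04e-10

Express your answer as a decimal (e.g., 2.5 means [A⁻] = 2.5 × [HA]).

pKa = -log(4.04e-10) = 9.3936. pH = pKa + log([A⁻]/[HA]), so log([A⁻]/[HA]) = pH − pKa = 9.64 − 9.3936 = 0.2464. [A⁻]/[HA] = 10^(0.2464) = 1.76

[A⁻]/[HA] = 1.76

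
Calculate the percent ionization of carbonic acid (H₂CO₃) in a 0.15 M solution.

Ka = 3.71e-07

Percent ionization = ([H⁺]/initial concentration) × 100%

Using Ka equilibrium: x² + Ka×x - Ka×C = 0. Solving: [H⁺] = 2.3572e-04. Percent = (2.3572e-04/0.15) × 100

Percent ionization = 0.157%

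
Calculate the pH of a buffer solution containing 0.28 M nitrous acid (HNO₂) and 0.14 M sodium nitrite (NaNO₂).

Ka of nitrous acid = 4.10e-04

pKa = -log(4.10e-04) = 3.39. pH = pKa + log([A⁻]/[HA]) = 3.39 + log(0.14/0.28)

pH = 3.09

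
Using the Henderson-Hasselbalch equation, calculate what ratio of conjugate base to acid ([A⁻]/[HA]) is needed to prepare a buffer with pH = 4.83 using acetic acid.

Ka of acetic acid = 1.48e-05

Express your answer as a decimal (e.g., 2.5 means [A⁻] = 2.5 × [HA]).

pKa = -log(1.48e-05) = 4.8297. pH = pKa + log([A⁻]/[HA]), so log([A⁻]/[HA]) = pH − pKa = 4.83 − 4.8297 = 0.0003. [A⁻]/[HA] = 10^(0.0003) = 1.00

[A⁻]/[HA] = 1.00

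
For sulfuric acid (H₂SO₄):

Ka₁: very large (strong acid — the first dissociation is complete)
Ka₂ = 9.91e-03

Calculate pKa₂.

pKa₂ = -log(Ka₂) = -log(9.91e-03) = 2.00.

pK_{a2} = 2.00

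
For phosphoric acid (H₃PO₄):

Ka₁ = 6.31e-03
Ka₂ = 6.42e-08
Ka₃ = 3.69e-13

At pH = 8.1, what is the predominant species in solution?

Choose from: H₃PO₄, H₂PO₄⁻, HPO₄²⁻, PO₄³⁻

pKa₁ = 2.20, pKa₂ = 7.19, pKa₃ = 12.43. For a polyprotic acid the predominant species crosses at each pKa: below pKa_n the protonated form dominates, above it the deprotonated form does. At pH = 8.1, the predominant species is HPO₄²⁻.

HPO₄²⁻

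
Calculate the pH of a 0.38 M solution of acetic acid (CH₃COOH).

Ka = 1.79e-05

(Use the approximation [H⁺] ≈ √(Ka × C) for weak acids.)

[H⁺] = √(Ka × C) = √(1.79e-05 × 0.38) = 2.6081e-03. pH = -log(2.6081e-03)

pH = 2.58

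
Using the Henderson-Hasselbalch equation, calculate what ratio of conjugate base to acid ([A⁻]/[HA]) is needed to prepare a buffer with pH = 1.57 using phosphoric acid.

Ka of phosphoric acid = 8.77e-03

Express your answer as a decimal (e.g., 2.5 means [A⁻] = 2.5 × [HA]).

pKa = -log(8.77e-03) = 2.0570. pH = pKa + log([A⁻]/[HA]), so log([A⁻]/[HA]) = pH − pKa = 1.57 − 2.0570 = -0.4870. [A⁻]/[HA] = 10^(-0.4870) = 0.326

[A⁻]/[HA] = 0.326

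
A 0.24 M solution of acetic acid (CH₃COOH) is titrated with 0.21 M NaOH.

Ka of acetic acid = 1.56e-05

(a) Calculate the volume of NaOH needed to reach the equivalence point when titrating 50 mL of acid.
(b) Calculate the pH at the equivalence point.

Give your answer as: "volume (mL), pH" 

moles acid = 0.24 × 50/1000 = 0.012 mol; V_base = moles/0.21 × 1000 = 57.1 mL. At equivalence only the conjugate base is present: [A⁻] = 0.012/0.107 = 1.1200e-01 M. Kb = Kw/Ka = 6.41e-10; [OH⁻] = √(Kb × [A⁻]) = 8.4732e-06; pOH = 5.07; pH = 14 - pOH = 8.93.

V = 57.1 mL, pH = 8.93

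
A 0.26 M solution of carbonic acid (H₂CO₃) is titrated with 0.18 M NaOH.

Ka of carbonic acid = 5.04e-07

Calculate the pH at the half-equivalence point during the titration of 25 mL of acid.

At half-equivalence [HA] = [A⁻], so Henderson-Hasselbalch gives pH = pKa = -log(5.04e-07) = 6.30.

pH = pKa = 6.30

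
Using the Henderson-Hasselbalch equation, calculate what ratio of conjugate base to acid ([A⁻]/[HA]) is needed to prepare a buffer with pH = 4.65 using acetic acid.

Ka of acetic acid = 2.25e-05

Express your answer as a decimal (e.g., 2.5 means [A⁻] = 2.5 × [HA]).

pKa = -log(2.25e-05) = 4.6478. pH = pKa + log([A⁻]/[HA]), so log([A⁻]/[HA]) = pH − pKa = 4.65 − 4.6478 = 0.0022. [A⁻]/[HA] = 10^(0.0022) = 1.01

[A⁻]/[HA] = 1.01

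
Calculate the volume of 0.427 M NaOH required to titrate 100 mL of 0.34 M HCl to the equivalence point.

At equivalence: moles acid = moles base. moles HCl = 0.34 × 100/1000 = 0.034 mol. V_base = moles / 0.427 × 1000 = 79.6 mL.

V_{base} = 79.6 mL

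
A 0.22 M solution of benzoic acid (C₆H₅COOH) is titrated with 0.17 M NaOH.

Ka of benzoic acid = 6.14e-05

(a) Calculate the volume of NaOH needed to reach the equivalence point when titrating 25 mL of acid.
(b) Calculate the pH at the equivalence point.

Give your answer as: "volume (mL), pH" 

moles acid = 0.22 × 25/1000 = 0.0055 mol; V_base = moles/0.17 × 1000 = 32.4 mL. At equivalence only the conjugate base is present: [A⁻] = 0.0055/0.057 = 9.5897e-02 M. Kb = Kw/Ka = 1.63e-10; [OH⁻] = √(Kb × [A⁻]) = 3.9520e-06; pOH = 5.40; pH = 14 - pOH = 8.60.

V = 32.4 mL, pH = 8.60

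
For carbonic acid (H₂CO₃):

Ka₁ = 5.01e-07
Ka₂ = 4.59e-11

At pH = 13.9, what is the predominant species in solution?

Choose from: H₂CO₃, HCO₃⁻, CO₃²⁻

pKa₁ = 6.30, pKa₂ = 10.34. For a polyprotic acid the predominant species crosses at each pKa: below pKa_n the protonated form dominates, above it the deprotonated form does. At pH = 13.9, the predominant species is CO₃²⁻.

CO₃²⁻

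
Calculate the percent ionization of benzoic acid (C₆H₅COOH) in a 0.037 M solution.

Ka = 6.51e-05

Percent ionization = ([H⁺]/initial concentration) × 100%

Using Ka equilibrium: x² + Ka×x - Ka×C = 0. Solving: [H⁺] = 1.5198e-03. Percent = (1.5198e-03/0.037) × 100

Percent ionization = 4.11%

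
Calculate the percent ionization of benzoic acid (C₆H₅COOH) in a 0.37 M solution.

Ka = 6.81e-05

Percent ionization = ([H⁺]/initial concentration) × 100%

Using Ka equilibrium: x² + Ka×x - Ka×C = 0. Solving: [H⁺] = 4.9857e-03. Percent = (4.9857e-03/0.37) × 100

Percent ionization = 1.35%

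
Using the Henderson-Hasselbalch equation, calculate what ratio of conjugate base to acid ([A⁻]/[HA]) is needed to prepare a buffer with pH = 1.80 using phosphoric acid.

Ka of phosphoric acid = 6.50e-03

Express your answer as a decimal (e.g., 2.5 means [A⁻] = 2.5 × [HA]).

pKa = -log(6.50e-03) = 2.1871. pH = pKa + log([A⁻]/[HA]), so log([A⁻]/[HA]) = pH − pKa = 1.80 − 2.1871 = -0.3871. [A⁻]/[HA] = 10^(-0.3871) = 0.410

[A⁻]/[HA] = 0.410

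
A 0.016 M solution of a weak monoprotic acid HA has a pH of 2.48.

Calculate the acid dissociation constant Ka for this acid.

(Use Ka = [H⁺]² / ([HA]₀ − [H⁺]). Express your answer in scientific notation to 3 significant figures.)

[H⁺] = 10^(−pH) = 10^(−2.48) = 3.311e-03 M. For HA ⇌ H⁺ + A⁻, Ka = [H⁺][A⁻]/[HA] = [H⁺]² / ([HA]₀ − [H⁺]) = (3.311e-03)² / (0.016 − 3.311e-03) = 8.64e-04.

K_a = 8.64e-04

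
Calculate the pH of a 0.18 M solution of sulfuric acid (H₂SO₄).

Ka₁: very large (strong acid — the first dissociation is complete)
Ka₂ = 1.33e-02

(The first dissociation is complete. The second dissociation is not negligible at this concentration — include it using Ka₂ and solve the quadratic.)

First dissociation is complete: [H⁺]₀ = [HSO₄⁻]₀ = C = 0.18 M. Second dissociation HSO₄⁻ ⇌ H⁺ + SO₄²⁻: let x = [SO₄²⁻]. Ka₂ = (C + x)·x / (C − x) = 1.33e-02 → x² + (C + Ka₂)·x − Ka₂·C = 0 → x² + 0.19330·x − 2.394e-03 = 0. x = (−0.19330 + √(0.19330² + 4 × 2.394e-03)) / 2 = 1.1679e-02 M. [H⁺] = C + x = 0.18 + 1.1679e-02 = 1.9168e-01 M. pH = -log(1.9168e-01) = 0.72.

pH = 0.72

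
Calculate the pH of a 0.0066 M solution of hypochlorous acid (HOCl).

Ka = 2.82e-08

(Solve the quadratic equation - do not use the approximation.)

x² + Ka×x - Ka×C = 0. Using quadratic formula: [H⁺] = 1.3628e-05

pH = 4.87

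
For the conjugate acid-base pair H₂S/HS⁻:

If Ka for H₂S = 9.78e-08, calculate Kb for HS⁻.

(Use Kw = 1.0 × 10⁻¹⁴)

For a conjugate pair Ka × Kb = Kw, so Kb = Kw/Ka = 1.0 × 10⁻¹⁴ / 9.78e-08 = 1.02e-07.

K_b = 1.02e-07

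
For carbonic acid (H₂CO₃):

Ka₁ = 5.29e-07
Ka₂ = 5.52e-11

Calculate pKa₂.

pKa₂ = -log(Ka₂) = -log(5.52e-11) = 10.26.

pK_{a2} = 10.26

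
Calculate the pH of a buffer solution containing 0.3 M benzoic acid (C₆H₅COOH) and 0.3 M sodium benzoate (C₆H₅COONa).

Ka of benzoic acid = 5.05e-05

pKa = -log(5.05e-05) = 4.30. pH = pKa + log([A⁻]/[HA]) = 4.30 + log(0.3/0.3)

pH = 4.30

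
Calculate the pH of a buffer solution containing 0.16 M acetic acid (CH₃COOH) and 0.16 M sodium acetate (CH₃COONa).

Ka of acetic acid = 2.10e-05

pKa = -log(2.10e-05) = 4.68. pH = pKa + log([A⁻]/[HA]) = 4.68 + log(0.16/0.16)

pH = 4.68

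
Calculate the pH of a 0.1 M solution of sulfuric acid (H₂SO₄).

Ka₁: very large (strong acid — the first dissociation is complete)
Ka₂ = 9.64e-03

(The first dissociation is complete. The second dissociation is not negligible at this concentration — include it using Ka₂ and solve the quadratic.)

First dissociation is complete: [H⁺]₀ = [HSO₄⁻]₀ = C = 0.1 M. Second dissociation HSO₄⁻ ⇌ H⁺ + SO₄²⁻: let x = [SO₄²⁻]. Ka₂ = (C + x)·x / (C − x) = 9.64e-03 → x² + (C + Ka₂)·x − Ka₂·C = 0 → x² + 0.10964·x − 9.640e-04 = 0. x = (−0.10964 + √(0.10964² + 4 × 9.640e-04)) / 2 = 8.1818e-03 M. [H⁺] = C + x = 0.1 + 8.1818e-03 = 1.0818e-01 M. pH = -log(1.0818e-01) = 0.97.

pH = 0.97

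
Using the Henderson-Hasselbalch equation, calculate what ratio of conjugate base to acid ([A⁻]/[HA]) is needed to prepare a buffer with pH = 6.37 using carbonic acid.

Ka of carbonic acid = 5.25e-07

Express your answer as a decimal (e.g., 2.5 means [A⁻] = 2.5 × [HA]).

pKa = -log(5.25e-07) = 6.2798. pH = pKa + log([A⁻]/[HA]), so log([A⁻]/[HA]) = pH − pKa = 6.37 − 6.2798 = 0.0902. [A⁻]/[HA] = 10^(0.0902) = 1.23

[A⁻]/[HA] = 1.23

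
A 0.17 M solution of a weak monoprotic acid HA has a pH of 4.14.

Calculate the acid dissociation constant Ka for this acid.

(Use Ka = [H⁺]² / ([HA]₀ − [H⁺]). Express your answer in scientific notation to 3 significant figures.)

[H⁺] = 10^(−pH) = 10^(−4.14) = 7.244e-05 M. For HA ⇌ H⁺ + A⁻, Ka = [H⁺][A⁻]/[HA] = [H⁺]² / ([HA]₀ − [H⁺]) = (7.244e-05)² / (0.17 − 7.244e-05) = 3.09e-08.

K_a = 3.09e-08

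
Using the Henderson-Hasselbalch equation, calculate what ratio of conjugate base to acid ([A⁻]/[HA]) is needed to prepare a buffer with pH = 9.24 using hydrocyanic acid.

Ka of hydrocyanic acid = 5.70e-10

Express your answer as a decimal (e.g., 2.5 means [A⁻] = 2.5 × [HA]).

pKa = -log(5.70e-10) = 9.2441. pH = pKa + log([A⁻]/[HA]), so log([A⁻]/[HA]) = pH − pKa = 9.24 − 9.2441 = -0.0041. [A⁻]/[HA] = 10^(-0.0041) = 0.991

[A⁻]/[HA] = 0.991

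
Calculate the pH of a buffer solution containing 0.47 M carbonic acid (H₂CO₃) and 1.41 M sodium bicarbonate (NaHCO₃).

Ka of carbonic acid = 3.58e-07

pKa = -log(3.58e-07) = 6.45. pH = pKa + log([A⁻]/[HA]) = 6.45 + log(1.41/0.47)

pH = 6.92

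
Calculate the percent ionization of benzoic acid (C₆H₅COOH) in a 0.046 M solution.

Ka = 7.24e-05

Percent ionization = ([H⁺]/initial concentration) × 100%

Using Ka equilibrium: x² + Ka×x - Ka×C = 0. Solving: [H⁺] = 1.7891e-03. Percent = (1.7891e-03/0.046) × 100

Percent ionization = 3.89%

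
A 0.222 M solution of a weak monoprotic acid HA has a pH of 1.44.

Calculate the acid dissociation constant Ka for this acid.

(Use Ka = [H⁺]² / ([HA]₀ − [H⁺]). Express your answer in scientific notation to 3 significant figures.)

[H⁺] = 10^(−pH) = 10^(−1.44) = 3.631e-02 M. For HA ⇌ H⁺ + A⁻, Ka = [H⁺][A⁻]/[HA] = [H⁺]² / ([HA]₀ − [H⁺]) = (3.631e-02)² / (0.222 − 3.631e-02) = 7.10e-03.

K_a = 7.10e-03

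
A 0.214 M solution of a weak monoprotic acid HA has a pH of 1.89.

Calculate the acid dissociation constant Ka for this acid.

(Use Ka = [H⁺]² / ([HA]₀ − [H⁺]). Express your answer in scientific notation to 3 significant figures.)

[H⁺] = 10^(−pH) = 10^(−1.89) = 1.288e-02 M. For HA ⇌ H⁺ + A⁻, Ka = [H⁺][A⁻]/[HA] = [H⁺]² / ([HA]₀ − [H⁺]) = (1.288e-02)² / (0.214 − 1.288e-02) = 8.25e-04.

K_a = 8.25e-04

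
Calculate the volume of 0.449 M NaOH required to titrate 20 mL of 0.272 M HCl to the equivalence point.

At equivalence: moles acid = moles base. moles HCl = 0.272 × 20/1000 = 0.00544 mol. V_base = moles / 0.449 × 1000 = 12.1 mL.

V_{base} = 12.1 mL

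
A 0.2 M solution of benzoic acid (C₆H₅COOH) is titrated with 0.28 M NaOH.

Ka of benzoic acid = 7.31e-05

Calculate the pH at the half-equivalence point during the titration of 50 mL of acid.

At half-equivalence [HA] = [A⁻], so Henderson-Hasselbalch gives pH = pKa = -log(7.31e-05) = 4.14.

pH = pKa = 4.14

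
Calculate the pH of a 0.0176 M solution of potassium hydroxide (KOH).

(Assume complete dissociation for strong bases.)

[OH⁻] = 0.0176 M for strong base. pOH = -log[OH⁻] = 1.75, pH = 14 - pOH

pH = 12.25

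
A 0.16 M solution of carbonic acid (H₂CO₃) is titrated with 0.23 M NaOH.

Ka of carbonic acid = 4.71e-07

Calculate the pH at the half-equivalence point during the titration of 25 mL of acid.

At half-equivalence [HA] = [A⁻], so Henderson-Hasselbalch gives pH = pKa = -log(4.71e-07) = 6.33.

pH = pKa = 6.33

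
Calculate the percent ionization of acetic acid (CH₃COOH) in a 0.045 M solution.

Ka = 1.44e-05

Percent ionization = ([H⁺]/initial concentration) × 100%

Using Ka equilibrium: x² + Ka×x - Ka×C = 0. Solving: [H⁺] = 7.9782e-04. Percent = (7.9782e-04/0.045) × 100

Percent ionization = 1.77%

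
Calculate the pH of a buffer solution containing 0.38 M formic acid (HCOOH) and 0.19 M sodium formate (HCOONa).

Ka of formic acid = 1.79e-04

pKa = -log(1.79e-04) = 3.75. pH = pKa + log([A⁻]/[HA]) = 3.75 + log(0.19/0.38)

pH = 3.45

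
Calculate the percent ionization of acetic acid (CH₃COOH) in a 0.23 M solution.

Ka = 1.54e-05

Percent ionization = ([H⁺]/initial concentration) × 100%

Using Ka equilibrium: x² + Ka×x - Ka×C = 0. Solving: [H⁺] = 1.8743e-03. Percent = (1.8743e-03/0.23) × 100

Percent ionization = 0.815%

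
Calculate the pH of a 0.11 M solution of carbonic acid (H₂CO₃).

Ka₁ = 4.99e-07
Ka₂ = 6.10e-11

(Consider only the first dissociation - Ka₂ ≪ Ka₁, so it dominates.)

First dissociation dominates. From Ka₁ = [H⁺][HA⁻]/[H₂A], x² + Ka₁·x − Ka₁·C = 0 with C = 0.11 M and Ka₁ = 4.99e-07. Solving: [H⁺] = (−Ka₁ + √(Ka₁² + 4·Ka₁·C)) / 2 = 2.3404e-04 M. pH = -log(2.3404e-04) = 3.63.

pH = 3.63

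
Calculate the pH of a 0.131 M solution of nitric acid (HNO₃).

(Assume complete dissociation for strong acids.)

[H⁺] = 0.131 M for strong acid. pH = -log[H⁺] = -log(0.131)

pH = 0.88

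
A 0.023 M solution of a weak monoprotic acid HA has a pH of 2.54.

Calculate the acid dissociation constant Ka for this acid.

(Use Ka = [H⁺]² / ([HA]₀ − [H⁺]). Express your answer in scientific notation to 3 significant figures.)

[H⁺] = 10^(−pH) = 10^(−2.54) = 2.884e-03 M. For HA ⇌ H⁺ + A⁻, Ka = [H⁺][A⁻]/[HA] = [H⁺]² / ([HA]₀ − [H⁺]) = (2.884e-03)² / (0.023 − 2.884e-03) = 4.13e-04.

K_a = 4.13e-04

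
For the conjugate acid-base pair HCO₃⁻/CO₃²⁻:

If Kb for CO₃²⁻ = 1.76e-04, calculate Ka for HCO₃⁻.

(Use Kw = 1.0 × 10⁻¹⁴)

For a conjugate pair Ka × Kb = Kw, so Ka = Kw/Kb = 1.0 × 10⁻¹⁴ / 1.76e-04 = 5.68e-11.

K_a = 5.68e-11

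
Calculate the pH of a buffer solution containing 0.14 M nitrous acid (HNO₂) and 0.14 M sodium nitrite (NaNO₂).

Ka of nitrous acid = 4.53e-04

pKa = -log(4.53e-04) = 3.34. pH = pKa + log([A⁻]/[HA]) = 3.34 + log(0.14/0.14)

pH = 3.34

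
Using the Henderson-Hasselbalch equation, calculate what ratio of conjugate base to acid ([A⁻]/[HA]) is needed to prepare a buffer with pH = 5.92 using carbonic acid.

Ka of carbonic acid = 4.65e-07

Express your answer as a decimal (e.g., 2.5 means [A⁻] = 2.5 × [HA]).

pKa = -log(4.65e-07) = 6.3325. pH = pKa + log([A⁻]/[HA]), so log([A⁻]/[HA]) = pH − pKa = 5.92 − 6.3325 = -0.4125. [A⁻]/[HA] = 10^(-0.4125) = 0.387

[A⁻]/[HA] = 0.387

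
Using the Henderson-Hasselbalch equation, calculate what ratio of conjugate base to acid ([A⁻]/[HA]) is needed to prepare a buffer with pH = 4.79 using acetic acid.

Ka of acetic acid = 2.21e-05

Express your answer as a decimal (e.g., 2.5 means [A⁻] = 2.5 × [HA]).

pKa = -log(2.21e-05) = 4.6556. pH = pKa + log([A⁻]/[HA]), so log([A⁻]/[HA]) = pH − pKa = 4.79 − 4.6556 = 0.1344. [A⁻]/[HA] = 10^(0.1344) = 1.36

[A⁻]/[HA] = 1.36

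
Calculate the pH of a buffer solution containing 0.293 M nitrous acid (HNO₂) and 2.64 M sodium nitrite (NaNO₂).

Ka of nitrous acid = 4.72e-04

pKa = -log(4.72e-04) = 3.33. pH = pKa + log([A⁻]/[HA]) = 3.33 + log(2.64/0.293)

pH = 4.28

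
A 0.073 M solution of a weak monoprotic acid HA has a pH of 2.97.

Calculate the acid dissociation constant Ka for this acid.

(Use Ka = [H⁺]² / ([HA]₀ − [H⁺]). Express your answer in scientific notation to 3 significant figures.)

[H⁺] = 10^(−pH) = 10^(−2.97) = 1.072e-03 M. For HA ⇌ H⁺ + A⁻, Ka = [H⁺][A⁻]/[HA] = [H⁺]² / ([HA]₀ − [H⁺]) = (1.072e-03)² / (0.073 − 1.072e-03) = 1.60e-05.

K_a = 1.60e-05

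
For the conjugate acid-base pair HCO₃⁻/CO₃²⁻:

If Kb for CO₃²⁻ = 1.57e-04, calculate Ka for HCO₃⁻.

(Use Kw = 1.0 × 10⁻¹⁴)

For a conjugate pair Ka × Kb = Kw, so Ka = Kw/Kb = 1.0 × 10⁻¹⁴ / 1.57e-04 = 6.37e-11.

K_a = 6.37e-11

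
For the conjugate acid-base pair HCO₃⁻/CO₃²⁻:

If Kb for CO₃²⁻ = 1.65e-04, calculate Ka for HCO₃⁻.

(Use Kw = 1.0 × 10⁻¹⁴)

For a conjugate pair Ka × Kb = Kw, so Ka = Kw/Kb = 1.0 × 10⁻¹⁴ / 1.65e-04 = 6.06e-11.

K_a = 6.06e-11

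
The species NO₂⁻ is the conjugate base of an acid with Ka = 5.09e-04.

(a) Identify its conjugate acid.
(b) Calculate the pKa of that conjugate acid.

(a) The conjugate acid is formed by adding one H⁺ to NO₂⁻, giving HNO₂. (b) pKa = -log(Ka) = -log(5.09e-04) = 3.29.

Conjugate acid: HNO₂; pK_a = 3.29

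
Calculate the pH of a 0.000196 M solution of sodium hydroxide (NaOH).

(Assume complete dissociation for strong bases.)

[OH⁻] = 0.000196 M for strong base. pOH = -log[OH⁻] = 3.71, pH = 14 - pOH

pH = 10.29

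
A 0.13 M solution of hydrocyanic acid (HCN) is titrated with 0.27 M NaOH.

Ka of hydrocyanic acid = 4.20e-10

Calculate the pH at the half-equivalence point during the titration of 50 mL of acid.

At half-equivalence [HA] = [A⁻], so Henderson-Hasselbalch gives pH = pKa = -log(4.20e-10) = 9.38.

pH = pKa = 9.38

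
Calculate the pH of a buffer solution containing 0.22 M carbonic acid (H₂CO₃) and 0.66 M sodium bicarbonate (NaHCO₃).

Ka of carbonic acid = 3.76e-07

pKa = -log(3.76e-07) = 6.42. pH = pKa + log([A⁻]/[HA]) = 6.42 + log(0.66/0.22)

pH = 6.90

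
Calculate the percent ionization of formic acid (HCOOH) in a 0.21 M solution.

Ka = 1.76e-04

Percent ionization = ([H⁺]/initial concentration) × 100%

Using Ka equilibrium: x² + Ka×x - Ka×C = 0. Solving: [H⁺] = 5.9921e-03. Percent = (5.9921e-03/0.21) × 100

Percent ionization = 2.85%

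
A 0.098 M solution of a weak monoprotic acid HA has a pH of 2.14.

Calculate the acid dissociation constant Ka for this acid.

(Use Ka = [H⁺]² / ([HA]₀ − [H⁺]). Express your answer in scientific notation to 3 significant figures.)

[H⁺] = 10^(−pH) = 10^(−2.14) = 7.244e-03 M. For HA ⇌ H⁺ + A⁻, Ka = [H⁺][A⁻]/[HA] = [H⁺]² / ([HA]₀ − [H⁺]) = (7.244e-03)² / (0.098 − 7.244e-03) = 5.78e-04.

K_a = 5.78e-04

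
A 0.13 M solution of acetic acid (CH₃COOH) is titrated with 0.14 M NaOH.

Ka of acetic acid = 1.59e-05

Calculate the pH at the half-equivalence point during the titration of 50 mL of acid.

At half-equivalence [HA] = [A⁻], so Henderson-Hasselbalch gives pH = pKa = -log(1.59e-05) = 4.80.

pH = pKa = 4.80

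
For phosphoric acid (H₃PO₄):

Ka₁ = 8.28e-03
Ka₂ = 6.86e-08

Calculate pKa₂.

pKa₂ = -log(Ka₂) = -log(6.86e-08) = 7.16.

pK_{a2} = 7.16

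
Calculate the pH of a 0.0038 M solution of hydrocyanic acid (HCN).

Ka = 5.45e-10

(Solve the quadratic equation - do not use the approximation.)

x² + Ka×x - Ka×C = 0. Using quadratic formula: [H⁺] = 1.4388e-06

pH = 5.84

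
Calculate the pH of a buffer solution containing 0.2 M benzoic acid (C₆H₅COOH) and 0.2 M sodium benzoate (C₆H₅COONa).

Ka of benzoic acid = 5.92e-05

pKa = -log(5.92e-05) = 4.23. pH = pKa + log([A⁻]/[HA]) = 4.23 + log(0.2/0.2)

pH = 4.23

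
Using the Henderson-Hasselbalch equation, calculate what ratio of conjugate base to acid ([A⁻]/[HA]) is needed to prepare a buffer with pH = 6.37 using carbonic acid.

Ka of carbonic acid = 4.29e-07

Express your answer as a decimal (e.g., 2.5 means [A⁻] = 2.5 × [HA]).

pKa = -log(4.29e-07) = 6.3675. pH = pKa + log([A⁻]/[HA]), so log([A⁻]/[HA]) = pH − pKa = 6.37 − 6.3675 = 0.0025. [A⁻]/[HA] = 10^(0.0025) = 1.01

[A⁻]/[HA] = 1.01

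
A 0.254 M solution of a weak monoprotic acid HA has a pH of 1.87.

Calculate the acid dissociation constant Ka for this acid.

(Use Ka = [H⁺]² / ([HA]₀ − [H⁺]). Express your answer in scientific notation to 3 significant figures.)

[H⁺] = 10^(−pH) = 10^(−1.87) = 1.349e-02 M. For HA ⇌ H⁺ + A⁻, Ka = [H⁺][A⁻]/[HA] = [H⁺]² / ([HA]₀ − [H⁺]) = (1.349e-02)² / (0.254 − 1.349e-02) = 7.57e-04.

K_a = 7.57e-04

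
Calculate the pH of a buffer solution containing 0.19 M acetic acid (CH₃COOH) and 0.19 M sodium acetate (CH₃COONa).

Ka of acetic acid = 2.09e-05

pKa = -log(2.09e-05) = 4.68. pH = pKa + log([A⁻]/[HA]) = 4.68 + log(0.19/0.19)

pH = 4.68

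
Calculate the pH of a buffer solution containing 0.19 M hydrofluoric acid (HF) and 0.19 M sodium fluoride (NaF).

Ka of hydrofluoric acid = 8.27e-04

pKa = -log(8.27e-04) = 3.08. pH = pKa + log([A⁻]/[HA]) = 3.08 + log(0.19/0.19)

pH = 3.08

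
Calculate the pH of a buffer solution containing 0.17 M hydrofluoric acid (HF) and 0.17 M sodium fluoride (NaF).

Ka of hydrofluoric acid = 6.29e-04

pKa = -log(6.29e-04) = 3.20. pH = pKa + log([A⁻]/[HA]) = 3.20 + log(0.17/0.17)

pH = 3.20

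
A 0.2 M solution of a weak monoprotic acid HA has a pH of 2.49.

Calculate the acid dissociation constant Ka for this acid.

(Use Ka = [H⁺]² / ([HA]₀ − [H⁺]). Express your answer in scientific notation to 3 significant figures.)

[H⁺] = 10^(−pH) = 10^(−2.49) = 3.236e-03 M. For HA ⇌ H⁺ + A⁻, Ka = [H⁺][A⁻]/[HA] = [H⁺]² / ([HA]₀ − [H⁺]) = (3.236e-03)² / (0.2 − 3.236e-03) = 5.32e-05.

K_a = 5.32e-05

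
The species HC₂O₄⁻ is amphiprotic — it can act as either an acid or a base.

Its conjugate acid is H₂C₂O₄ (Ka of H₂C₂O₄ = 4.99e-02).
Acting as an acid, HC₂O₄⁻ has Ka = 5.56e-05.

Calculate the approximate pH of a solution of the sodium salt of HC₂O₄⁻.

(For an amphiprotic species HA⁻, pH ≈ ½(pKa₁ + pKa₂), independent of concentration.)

pKa₁ = -log(4.99e-02) = 1.30; pKa₂ = -log(5.56e-05) = 4.25. For an amphiprotic species, pH ≈ ½(pKa₁ + pKa₂) = ½(1.30 + 4.25) = 2.78.

pH = 2.78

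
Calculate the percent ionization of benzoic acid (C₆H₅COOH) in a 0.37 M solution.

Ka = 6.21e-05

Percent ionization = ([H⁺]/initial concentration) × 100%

Using Ka equilibrium: x² + Ka×x - Ka×C = 0. Solving: [H⁺] = 4.7625e-03. Percent = (4.7625e-03/0.37) × 100

Percent ionization = 1.29%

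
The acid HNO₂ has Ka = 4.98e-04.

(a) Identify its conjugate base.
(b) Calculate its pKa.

(a) The conjugate base is formed by removing one H⁺ from HNO₂, giving NO₂⁻. (b) pKa = -log(Ka) = -log(4.98e-04) = 3.30.

Conjugate base: NO₂⁻; pK_a = 3.30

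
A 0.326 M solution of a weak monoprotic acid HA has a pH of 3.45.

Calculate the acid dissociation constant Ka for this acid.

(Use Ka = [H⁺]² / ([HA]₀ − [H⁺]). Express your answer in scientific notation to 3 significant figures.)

[H⁺] = 10^(−pH) = 10^(−3.45) = 3.548e-04 M. For HA ⇌ H⁺ + A⁻, Ka = [H⁺][A⁻]/[HA] = [H⁺]² / ([HA]₀ − [H⁺]) = (3.548e-04)² / (0.326 − 3.548e-04) = 3.87e-07.

K_a = 3.87e-07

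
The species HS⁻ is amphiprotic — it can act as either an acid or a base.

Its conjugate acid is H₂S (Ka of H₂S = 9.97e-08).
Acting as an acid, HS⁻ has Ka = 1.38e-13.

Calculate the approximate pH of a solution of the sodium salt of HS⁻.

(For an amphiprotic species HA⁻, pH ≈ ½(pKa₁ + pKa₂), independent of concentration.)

pKa₁ = -log(9.97e-08) = 7.00; pKa₂ = -log(1.38e-13) = 12.86. For an amphiprotic species, pH ≈ ½(pKa₁ + pKa₂) = ½(7.00 + 12.86) = 9.93.

pH = 9.93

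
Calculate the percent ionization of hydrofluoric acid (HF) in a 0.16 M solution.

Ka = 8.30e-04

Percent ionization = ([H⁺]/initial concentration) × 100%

Using Ka equilibrium: x² + Ka×x - Ka×C = 0. Solving: [H⁺] = 1.1116e-02. Percent = (1.1116e-02/0.16) × 100

Percent ionization = 6.95%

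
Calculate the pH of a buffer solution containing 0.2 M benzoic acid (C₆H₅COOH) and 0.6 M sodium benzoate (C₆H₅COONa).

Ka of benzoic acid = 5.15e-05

pKa = -log(5.15e-05) = 4.29. pH = pKa + log([A⁻]/[HA]) = 4.29 + log(0.6/0.2)

pH = 4.77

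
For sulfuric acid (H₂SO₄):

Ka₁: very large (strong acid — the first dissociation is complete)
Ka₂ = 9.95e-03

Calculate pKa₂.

pKa₂ = -log(Ka₂) = -log(9.95e-03) = 2.00.

pK_{a2} = 2.00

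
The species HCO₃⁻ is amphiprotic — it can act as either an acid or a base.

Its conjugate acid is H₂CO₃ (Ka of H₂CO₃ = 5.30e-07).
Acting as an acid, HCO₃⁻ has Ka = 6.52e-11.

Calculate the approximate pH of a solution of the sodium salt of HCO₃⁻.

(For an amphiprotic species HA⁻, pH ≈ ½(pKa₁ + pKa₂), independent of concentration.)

pKa₁ = -log(5.30e-07) = 6.28; pKa₂ = -log(6.52e-11) = 10.19. For an amphiprotic species, pH ≈ ½(pKa₁ + pKa₂) = ½(6.28 + 10.19) = 8.23.

pH = 8.23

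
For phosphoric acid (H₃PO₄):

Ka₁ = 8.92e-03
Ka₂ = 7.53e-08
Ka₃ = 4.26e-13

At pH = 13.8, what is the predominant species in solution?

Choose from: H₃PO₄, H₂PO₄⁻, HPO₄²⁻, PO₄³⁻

pKa₁ = 2.05, pKa₂ = 7.12, pKa₃ = 12.37. For a polyprotic acid the predominant species crosses at each pKa: below pKa_n the protonated form dominates, above it the deprotonated form does. At pH = 13.8, the predominant species is PO₄³⁻.

PO₄³⁻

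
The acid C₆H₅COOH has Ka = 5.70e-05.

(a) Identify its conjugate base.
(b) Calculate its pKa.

(a) The conjugate base is formed by removing one H⁺ from C₆H₅COOH, giving C₆H₅COO⁻. (b) pKa = -log(Ka) = -log(5.70e-05) = 4.24.

Conjugate base: C₆H₅COO⁻; pK_a = 4.24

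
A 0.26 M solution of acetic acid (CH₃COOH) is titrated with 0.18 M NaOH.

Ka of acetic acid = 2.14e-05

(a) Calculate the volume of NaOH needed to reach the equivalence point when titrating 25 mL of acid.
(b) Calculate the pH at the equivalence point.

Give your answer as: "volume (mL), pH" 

moles acid = 0.26 × 25/1000 = 0.0065 mol; V_base = moles/0.18 × 1000 = 36.1 mL. At equivalence only the conjugate base is present: [A⁻] = 0.0065/0.061 = 1.0636e-01 M. Kb = Kw/Ka = 4.67e-10; [OH⁻] = √(Kb × [A⁻]) = 7.0500e-06; pOH = 5.15; pH = 14 - pOH = 8.85.

V = 36.1 mL, pH = 8.85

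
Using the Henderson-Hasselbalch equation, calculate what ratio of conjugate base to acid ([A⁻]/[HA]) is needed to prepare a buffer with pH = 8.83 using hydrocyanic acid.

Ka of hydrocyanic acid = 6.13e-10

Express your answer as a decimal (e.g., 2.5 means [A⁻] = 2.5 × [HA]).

pKa = -log(6.13e-10) = 9.2125. pH = pKa + log([A⁻]/[HA]), so log([A⁻]/[HA]) = pH − pKa = 8.83 − 9.2125 = -0.3825. [A⁻]/[HA] = 10^(-0.3825) = 0.414

[A⁻]/[HA] = 0.414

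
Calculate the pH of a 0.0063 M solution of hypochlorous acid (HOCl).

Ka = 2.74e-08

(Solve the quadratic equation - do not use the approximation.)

x² + Ka×x - Ka×C = 0. Using quadratic formula: [H⁺] = 1.3125e-05

pH = 4.88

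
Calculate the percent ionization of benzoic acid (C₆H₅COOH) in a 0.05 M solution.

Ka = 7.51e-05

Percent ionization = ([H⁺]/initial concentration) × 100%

Using Ka equilibrium: x² + Ka×x - Ka×C = 0. Solving: [H⁺] = 1.9006e-03. Percent = (1.9006e-03/0.05) × 100

Percent ionization = 3.8%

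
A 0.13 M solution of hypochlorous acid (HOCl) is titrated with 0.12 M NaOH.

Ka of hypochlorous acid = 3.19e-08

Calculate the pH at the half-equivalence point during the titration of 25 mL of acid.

At half-equivalence [HA] = [A⁻], so Henderson-Hasselbalch gives pH = pKa = -log(3.19e-08) = 7.50.

pH = pKa = 7.50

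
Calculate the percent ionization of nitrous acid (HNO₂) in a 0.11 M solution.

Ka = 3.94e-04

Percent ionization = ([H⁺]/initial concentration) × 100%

Using Ka equilibrium: x² + Ka×x - Ka×C = 0. Solving: [H⁺] = 6.3893e-03. Percent = (6.3893e-03/0.11) × 100

Percent ionization = 5.81%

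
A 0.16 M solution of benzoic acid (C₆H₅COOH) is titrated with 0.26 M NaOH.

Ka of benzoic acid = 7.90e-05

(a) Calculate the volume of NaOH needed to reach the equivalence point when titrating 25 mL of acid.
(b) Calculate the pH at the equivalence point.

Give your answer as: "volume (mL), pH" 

moles acid = 0.16 × 25/1000 = 0.004 mol; V_base = moles/0.26 × 1000 = 15.4 mL. At equivalence only the conjugate base is present: [A⁻] = 0.004/0.040 = 9.9048e-02 M. Kb = Kw/Ka = 1.27e-10; [OH⁻] = √(Kb × [A⁻]) = 3.5409e-06; pOH = 5.45; pH = 14 - pOH = 8.55.

V = 15.4 mL, pH = 8.55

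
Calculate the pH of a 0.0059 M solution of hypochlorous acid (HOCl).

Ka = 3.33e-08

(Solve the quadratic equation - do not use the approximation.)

x² + Ka×x - Ka×C = 0. Using quadratic formula: [H⁺] = 1.4000e-05

pH = 4.85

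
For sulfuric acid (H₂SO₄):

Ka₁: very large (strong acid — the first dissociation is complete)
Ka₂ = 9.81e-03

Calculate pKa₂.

pKa₂ = -log(Ka₂) = -log(9.81e-03) = 2.01.

pK_{a2} = 2.01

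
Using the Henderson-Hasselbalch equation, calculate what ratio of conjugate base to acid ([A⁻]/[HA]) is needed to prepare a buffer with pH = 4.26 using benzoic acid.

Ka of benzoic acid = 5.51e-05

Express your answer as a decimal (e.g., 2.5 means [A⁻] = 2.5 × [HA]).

pKa = -log(5.51e-05) = 4.2588. pH = pKa + log([A⁻]/[HA]), so log([A⁻]/[HA]) = pH − pKa = 4.26 − 4.2588 = 0.0012. [A⁻]/[HA] = 10^(0.0012) = 1.00

[A⁻]/[HA] = 1.00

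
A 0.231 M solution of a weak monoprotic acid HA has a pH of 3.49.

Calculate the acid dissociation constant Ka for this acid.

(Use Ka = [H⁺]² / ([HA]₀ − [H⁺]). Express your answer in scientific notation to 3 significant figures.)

[H⁺] = 10^(−pH) = 10^(−3.49) = 3.236e-04 M. For HA ⇌ H⁺ + A⁻, Ka = [H⁺][A⁻]/[HA] = [H⁺]² / ([HA]₀ − [H⁺]) = (3.236e-04)² / (0.231 − 3.236e-04) = 4.54e-07.

K_a = 4.54e-07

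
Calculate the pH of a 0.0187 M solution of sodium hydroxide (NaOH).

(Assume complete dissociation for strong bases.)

[OH⁻] = 0.0187 M for strong base. pOH = -log[OH⁻] = 1.73, pH = 14 - pOH

pH = 12.27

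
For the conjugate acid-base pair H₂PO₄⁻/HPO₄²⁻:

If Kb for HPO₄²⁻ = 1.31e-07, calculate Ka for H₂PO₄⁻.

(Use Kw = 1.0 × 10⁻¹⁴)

For a conjugate pair Ka × Kb = Kw, so Ka = Kw/Kb = 1.0 × 10⁻¹⁴ / 1.31e-07 = 7.63e-08.

K_a = 7.63e-08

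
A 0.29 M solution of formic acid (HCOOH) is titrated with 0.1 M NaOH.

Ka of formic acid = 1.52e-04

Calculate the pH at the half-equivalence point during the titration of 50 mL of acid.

At half-equivalence [HA] = [A⁻], so Henderson-Hasselbalch gives pH = pKa = -log(1.52e-04) = 3.82.

pH = pKa = 3.82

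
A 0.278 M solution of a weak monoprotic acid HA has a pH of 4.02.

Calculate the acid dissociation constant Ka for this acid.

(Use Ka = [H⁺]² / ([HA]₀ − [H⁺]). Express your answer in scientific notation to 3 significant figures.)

[H⁺] = 10^(−pH) = 10^(−4.02) = 9.550e-05 M. For HA ⇌ H⁺ + A⁻, Ka = [H⁺][A⁻]/[HA] = [H⁺]² / ([HA]₀ − [H⁺]) = (9.550e-05)² / (0.278 − 9.550e-05) = 3.28e-08.

K_a = 3.28e-08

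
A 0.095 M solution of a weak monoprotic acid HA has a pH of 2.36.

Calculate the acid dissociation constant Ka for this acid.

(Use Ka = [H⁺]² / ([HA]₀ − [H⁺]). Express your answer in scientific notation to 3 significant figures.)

[H⁺] = 10^(−pH) = 10^(−2.36) = 4.365e-03 M. For HA ⇌ H⁺ + A⁻, Ka = [H⁺][A⁻]/[HA] = [H⁺]² / ([HA]₀ − [H⁺]) = (4.365e-03)² / (0.095 − 4.365e-03) = 2.10e-04.

K_a = 2.10e-04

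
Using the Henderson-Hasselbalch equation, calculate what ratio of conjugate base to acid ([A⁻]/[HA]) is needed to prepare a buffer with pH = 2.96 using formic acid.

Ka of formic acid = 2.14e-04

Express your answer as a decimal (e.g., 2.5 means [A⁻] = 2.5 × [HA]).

pKa = -log(2.14e-04) = 3.6696. pH = pKa + log([A⁻]/[HA]), so log([A⁻]/[HA]) = pH − pKa = 2.96 − 3.6696 = -0.7096. [A⁻]/[HA] = 10^(-0.7096) = 0.195

[A⁻]/[HA] = 0.195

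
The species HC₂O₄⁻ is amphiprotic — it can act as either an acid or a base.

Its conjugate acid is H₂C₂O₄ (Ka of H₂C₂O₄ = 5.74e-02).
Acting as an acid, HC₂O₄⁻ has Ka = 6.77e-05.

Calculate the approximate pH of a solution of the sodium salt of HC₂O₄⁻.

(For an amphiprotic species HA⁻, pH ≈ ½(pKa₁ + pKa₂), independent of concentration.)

pKa₁ = -log(5.74e-02) = 1.24; pKa₂ = -log(6.77e-05) = 4.17. For an amphiprotic species, pH ≈ ½(pKa₁ + pKa₂) = ½(1.24 + 4.17) = 2.71.

pH = 2.71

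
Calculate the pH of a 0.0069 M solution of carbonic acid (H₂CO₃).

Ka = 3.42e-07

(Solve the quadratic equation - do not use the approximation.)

x² + Ka×x - Ka×C = 0. Using quadratic formula: [H⁺] = 4.8407e-05

pH = 4.32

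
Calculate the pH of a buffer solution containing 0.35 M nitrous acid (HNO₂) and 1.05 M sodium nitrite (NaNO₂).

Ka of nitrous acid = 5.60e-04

pKa = -log(5.60e-04) = 3.25. pH = pKa + log([A⁻]/[HA]) = 3.25 + log(1.05/0.35)

pH = 3.73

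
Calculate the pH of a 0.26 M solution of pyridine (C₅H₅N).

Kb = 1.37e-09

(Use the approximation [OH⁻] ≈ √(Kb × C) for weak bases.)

[OH⁻] = √(Kb × C) = √(1.37e-09 × 0.26) = 1.8873e-05. pOH = 4.72, pH = 14 - pOH

pH = 9.28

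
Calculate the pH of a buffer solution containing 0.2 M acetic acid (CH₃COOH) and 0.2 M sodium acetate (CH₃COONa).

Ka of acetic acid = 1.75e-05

pKa = -log(1.75e-05) = 4.76. pH = pKa + log([A⁻]/[HA]) = 4.76 + log(0.2/0.2)

pH = 4.76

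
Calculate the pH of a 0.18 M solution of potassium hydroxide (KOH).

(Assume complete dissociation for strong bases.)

[OH⁻] = 0.18 M for strong base. pOH = -log[OH⁻] = 0.74, pH = 14 - pOH

pH = 13.26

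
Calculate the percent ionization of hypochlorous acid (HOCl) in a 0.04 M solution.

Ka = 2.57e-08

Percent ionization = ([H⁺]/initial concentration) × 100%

Using Ka equilibrium: x² + Ka×x - Ka×C = 0. Solving: [H⁺] = 3.2050e-05. Percent = (3.2050e-05/0.04) × 100

Percent ionization = 0.0801%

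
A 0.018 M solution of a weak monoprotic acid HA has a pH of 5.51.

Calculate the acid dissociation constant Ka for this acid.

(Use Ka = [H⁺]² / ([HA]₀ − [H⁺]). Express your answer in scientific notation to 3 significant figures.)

[H⁺] = 10^(−pH) = 10^(−5.51) = 3.090e-06 M. For HA ⇌ H⁺ + A⁻, Ka = [H⁺][A⁻]/[HA] = [H⁺]² / ([HA]₀ − [H⁺]) = (3.090e-06)² / (0.018 − 3.090e-06) = 5.31e-10.

K_a = 5.31e-10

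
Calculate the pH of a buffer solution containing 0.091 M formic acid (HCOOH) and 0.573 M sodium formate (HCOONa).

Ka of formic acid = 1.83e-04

pKa = -log(1.83e-04) = 3.74. pH = pKa + log([A⁻]/[HA]) = 3.74 + log(0.573/0.091)

pH = 4.54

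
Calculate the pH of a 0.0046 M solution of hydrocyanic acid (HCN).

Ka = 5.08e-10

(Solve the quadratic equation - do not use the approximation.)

x² + Ka×x - Ka×C = 0. Using quadratic formula: [H⁺] = 1.5284e-06

pH = 5.82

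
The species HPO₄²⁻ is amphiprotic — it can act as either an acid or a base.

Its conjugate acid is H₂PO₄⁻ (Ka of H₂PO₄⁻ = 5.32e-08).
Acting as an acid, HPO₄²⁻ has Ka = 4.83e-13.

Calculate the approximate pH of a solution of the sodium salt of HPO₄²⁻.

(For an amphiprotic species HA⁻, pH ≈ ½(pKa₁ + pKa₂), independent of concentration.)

pKa₁ = -log(5.32e-08) = 7.27; pKa₂ = -log(4.83e-13) = 12.32. For an amphiprotic species, pH ≈ ½(pKa₁ + pKa₂) = ½(7.27 + 12.32) = 9.80.

pH = 9.80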